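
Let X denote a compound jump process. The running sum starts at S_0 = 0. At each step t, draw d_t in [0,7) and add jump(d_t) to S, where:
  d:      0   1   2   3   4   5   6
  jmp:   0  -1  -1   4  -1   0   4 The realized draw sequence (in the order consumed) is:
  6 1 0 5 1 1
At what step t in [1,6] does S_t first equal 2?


5

t=0: S=0, d=6, jump=4, S_1=4
t=1: S=4, d=1, jump=-1, S_2=3
t=2: S=3, d=0, jump=0, S_3=3
t=3: S=3, d=5, jump=0, S_4=3
t=4: S=3, d=1, jump=-1, S_5=2
t=5: S=2, d=1, jump=-1, S_6=1


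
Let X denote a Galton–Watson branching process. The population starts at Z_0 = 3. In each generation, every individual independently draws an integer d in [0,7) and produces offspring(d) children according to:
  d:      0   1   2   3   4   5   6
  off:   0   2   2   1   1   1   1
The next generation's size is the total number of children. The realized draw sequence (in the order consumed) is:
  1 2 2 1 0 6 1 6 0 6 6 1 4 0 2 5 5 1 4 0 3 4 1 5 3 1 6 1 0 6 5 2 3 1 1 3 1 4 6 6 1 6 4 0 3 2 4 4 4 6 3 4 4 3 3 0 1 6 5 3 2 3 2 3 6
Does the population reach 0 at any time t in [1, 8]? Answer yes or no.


no

gen 0: Z_0=3, draws=[1, 2, 2], offspring=[2, 2, 2], Z_1=6
gen 1: Z_1=6, draws=[1, 0, 6, 1, 6, 0], offspring=[2, 0, 1, 2, 1, 0], Z_2=6
gen 2: Z_2=6, draws=[6, 6, 1, 4, 0, 2], offspring=[1, 1, 2, 1, 0, 2], Z_3=7
gen 3: Z_3=7, draws=[5, 5, 1, 4, 0, 3, 4], offspring=[1, 1, 2, 1, 0, 1, 1], Z_4=7
gen 4: Z_4=7, draws=[1, 5, 3, 1, 6, 1, 0], offspring=[2, 1, 1, 2, 1, 2, 0], Z_5=9
gen 5: Z_5=9, draws=[6, 5, 2, 3, 1, 1, 3, 1, 4], offspring=[1, 1, 2, 1, 2, 2, 1, 2, 1], Z_6=13
gen 6: Z_6=13, draws=[6, 6, 1, 6, 4, 0, 3, 2, 4, 4, 4, 6, 3], offspring=[1, 1, 2, 1, 1, 0, 1, 2, 1, 1, 1, 1, 1], Z_7=14
gen 7: Z_7=14, draws=[4, 4, 3, 3, 0, 1, 6, 5, 3, 2, 3, 2, 3, 6], offspring=[1, 1, 1, 1, 0, 2, 1, 1, 1, 2, 1, 2, 1, 1], Z_8=16


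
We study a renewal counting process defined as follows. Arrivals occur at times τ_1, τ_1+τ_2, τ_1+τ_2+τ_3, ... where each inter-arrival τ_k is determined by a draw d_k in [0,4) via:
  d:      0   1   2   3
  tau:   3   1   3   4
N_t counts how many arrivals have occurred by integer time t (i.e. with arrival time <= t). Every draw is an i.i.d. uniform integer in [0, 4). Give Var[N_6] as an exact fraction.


Inter-arrival values over d=0..3: [3, 1, 3, 4]
Each d has probability 1/4, so the pmf of τ is: f(1) = 1/4, f(3) = 1/2, f(4) = 1/4
Let p_n(j) = P(N_n = j), with p_0 = [1]. Condition on τ_1: p_n(0) = P(τ > n), and for j >= 1, p_n(j) = Σ_{k<=n} f(k)·p_{n−k}(j−1)
p_1 = [3/4, 1/4]  (j = 0..1)
p_2 = [3/4, 3/16, 1/16]  (j = 0..2)
p_3 = [1/4, 11/16, 3/64, 1/64]  (j = 0..3)
p_4 = [0, 11/16, 19/64, 3/256, 1/256]  (j = 0..4)
p_5 = [0, 9/16, 21/64, 27/256, 3/1024, 1/1024]  (j = 0..5)
p_6 = [0, 5/16, 17/32, 31/256, 35/1024, 3/4096, 1/4096]  (j = 0..6)
E[N_6] = Σ j·p_6(j) = 7701/4096;  E[N_6²] = Σ j²·p_6(j) = 16799/4096
Var[N_6] = 16799/4096 − (7701/4096)² = 9503303/16777216

9503303/16777216


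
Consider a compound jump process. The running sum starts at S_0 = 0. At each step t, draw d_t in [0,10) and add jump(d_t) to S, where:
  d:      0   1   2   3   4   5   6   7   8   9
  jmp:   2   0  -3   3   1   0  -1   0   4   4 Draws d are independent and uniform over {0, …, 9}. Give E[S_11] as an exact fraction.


11

Outcome values over d=0..9: [2, 0, -3, 3, 1, 0, -1, 0, 4, 4]
Σy = 10, Σy² = 56, M = 10
μ = 10/10 = 1,  σ² = 56/10 − (1)² = 23/5
E[S_11] = 0 + 11·(1) = 11


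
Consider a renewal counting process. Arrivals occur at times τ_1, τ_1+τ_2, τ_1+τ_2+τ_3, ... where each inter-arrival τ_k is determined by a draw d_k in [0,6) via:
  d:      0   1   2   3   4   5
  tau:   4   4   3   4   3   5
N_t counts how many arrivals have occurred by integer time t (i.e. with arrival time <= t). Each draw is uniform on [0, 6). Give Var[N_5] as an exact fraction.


0

Inter-arrival values over d=0..5: [4, 4, 3, 4, 3, 5]
Each d has probability 1/6, so the pmf of τ is: f(3) = 1/3, f(4) = 1/2, f(5) = 1/6
Let p_n(j) = P(N_n = j), with p_0 = [1]. Condition on τ_1: p_n(0) = P(τ > n), and for j >= 1, p_n(j) = Σ_{k<=n} f(k)·p_{n−k}(j−1)
p_1 = [1]  (j = 0)
p_2 = [1]  (j = 0)
p_3 = [2/3, 1/3]  (j = 0..1)
p_4 = [1/6, 5/6]  (j = 0..1)
p_5 = [0, 1]  (j = 0..1)
E[N_5] = Σ j·p_5(j) = 1;  E[N_5²] = Σ j²·p_5(j) = 1
Var[N_5] = 1 − (1)² = 0


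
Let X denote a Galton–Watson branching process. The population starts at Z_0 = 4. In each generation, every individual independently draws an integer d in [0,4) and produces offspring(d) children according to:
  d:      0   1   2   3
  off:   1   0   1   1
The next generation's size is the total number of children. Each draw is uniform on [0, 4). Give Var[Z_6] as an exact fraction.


2454543/4194304

Outcome values over d=0..3: [1, 0, 1, 1]
Σy = 3, Σy² = 3, M = 4
μ = 3/4 = 3/4,  σ² = 3/4 − (3/4)² = 3/16
V_0 = 0, E_0 = 4
V_1 = 3/16·E_0 + (3/4)²·V_0 = 3/4;  E_1 = 3
V_2 = 3/16·E_1 + (3/4)²·V_1 = 63/64;  E_2 = 9/4
V_3 = 3/16·E_2 + (3/4)²·V_2 = 999/1024;  E_3 = 27/16
V_4 = 3/16·E_3 + (3/4)²·V_3 = 14175/16384;  E_4 = 81/64
V_5 = 3/16·E_4 + (3/4)²·V_4 = 189783/262144;  E_5 = 243/256
V_6 = 3/16·E_5 + (3/4)²·V_5 = 2454543/4194304;  E_6 = 729/1024


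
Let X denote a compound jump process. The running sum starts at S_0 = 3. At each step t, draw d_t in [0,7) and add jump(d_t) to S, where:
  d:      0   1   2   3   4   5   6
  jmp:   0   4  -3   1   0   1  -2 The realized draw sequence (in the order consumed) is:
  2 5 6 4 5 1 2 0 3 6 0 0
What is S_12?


0

t=0: S=3, d=2, jump=-3, S_1=0
t=1: S=0, d=5, jump=1, S_2=1
t=2: S=1, d=6, jump=-2, S_3=-1
t=3: S=-1, d=4, jump=0, S_4=-1
t=4: S=-1, d=5, jump=1, S_5=0
t=5: S=0, d=1, jump=4, S_6=4
t=6: S=4, d=2, jump=-3, S_7=1
t=7: S=1, d=0, jump=0, S_8=1
t=8: S=1, d=3, jump=1, S_9=2
t=9: S=2, d=6, jump=-2, S_10=0
t=10: S=0, d=0, jump=0, S_11=0
t=11: S=0, d=0, jump=0, S_12=0


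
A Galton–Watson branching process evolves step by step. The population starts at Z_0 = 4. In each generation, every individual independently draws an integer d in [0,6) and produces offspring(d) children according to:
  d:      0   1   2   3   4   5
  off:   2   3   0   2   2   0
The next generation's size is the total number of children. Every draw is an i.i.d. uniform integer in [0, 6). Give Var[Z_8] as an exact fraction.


Outcome values over d=0..5: [2, 3, 0, 2, 2, 0]
Σy = 9, Σy² = 21, M = 6
μ = 9/6 = 3/2,  σ² = 21/6 − (3/2)² = 5/4
V_0 = 0, E_0 = 4
V_1 = 5/4·E_0 + (3/2)²·V_0 = 5;  E_1 = 6
V_2 = 5/4·E_1 + (3/2)²·V_1 = 75/4;  E_2 = 9
V_3 = 5/4·E_2 + (3/2)²·V_2 = 855/16;  E_3 = 27/2
V_4 = 5/4·E_3 + (3/2)²·V_3 = 8775/64;  E_4 = 81/4
V_5 = 5/4·E_4 + (3/2)²·V_4 = 85455/256;  E_5 = 243/8
V_6 = 5/4·E_5 + (3/2)²·V_5 = 807975/1024;  E_6 = 729/16
V_7 = 5/4·E_6 + (3/2)²·V_6 = 7505055/4096;  E_7 = 2187/32
V_8 = 5/4·E_7 + (3/2)²·V_7 = 68945175/16384;  E_8 = 6561/64

68945175/16384


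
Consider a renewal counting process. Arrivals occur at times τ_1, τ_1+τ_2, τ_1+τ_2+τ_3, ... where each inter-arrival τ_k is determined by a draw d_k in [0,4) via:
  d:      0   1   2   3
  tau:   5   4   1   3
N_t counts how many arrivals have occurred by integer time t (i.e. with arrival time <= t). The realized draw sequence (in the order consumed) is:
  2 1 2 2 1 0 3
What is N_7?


4

draw d_1=2: τ_1=1, arrival time A_1=1
draw d_2=1: τ_2=4, arrival time A_2=5
draw d_3=2: τ_3=1, arrival time A_3=6
draw d_4=2: τ_4=1, arrival time A_4=7
draw d_5=1: τ_5=4, arrival time A_5=11
draw d_6=0: τ_6=5, arrival time A_6=16
draw d_7=3: τ_7=3, arrival time A_7=19
N_t over t=0..7: 0:0 1:1 2:1 3:1 4:1 5:2 6:3 7:4


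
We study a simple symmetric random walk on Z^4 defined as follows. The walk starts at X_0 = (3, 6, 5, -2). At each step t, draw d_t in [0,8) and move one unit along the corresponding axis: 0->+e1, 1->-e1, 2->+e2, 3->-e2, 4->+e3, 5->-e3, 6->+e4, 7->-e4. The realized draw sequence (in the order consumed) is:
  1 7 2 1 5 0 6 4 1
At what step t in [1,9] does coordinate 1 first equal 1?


4

t=0: X=(3, 6, 5, -2), d=1 → -e1, X_1=(2, 6, 5, -2)
t=1: X=(2, 6, 5, -2), d=7 → -e4, X_2=(2, 6, 5, -3)
t=2: X=(2, 6, 5, -3), d=2 → +e2, X_3=(2, 7, 5, -3)
t=3: X=(2, 7, 5, -3), d=1 → -e1, X_4=(1, 7, 5, -3)
t=4: X=(1, 7, 5, -3), d=5 → -e3, X_5=(1, 7, 4, -3)
t=5: X=(1, 7, 4, -3), d=0 → +e1, X_6=(2, 7, 4, -3)
t=6: X=(2, 7, 4, -3), d=6 → +e4, X_7=(2, 7, 4, -2)
t=7: X=(2, 7, 4, -2), d=4 → +e3, X_8=(2, 7, 5, -2)
t=8: X=(2, 7, 5, -2), d=1 → -e1, X_9=(1, 7, 5, -2)


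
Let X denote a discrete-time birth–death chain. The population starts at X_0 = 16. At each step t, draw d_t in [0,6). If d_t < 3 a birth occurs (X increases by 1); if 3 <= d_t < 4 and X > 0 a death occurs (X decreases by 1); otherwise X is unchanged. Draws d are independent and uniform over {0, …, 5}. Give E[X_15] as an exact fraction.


21

X can drop by at most 1 per step and X_0 = 16 > T = 15, so X_t >= 16 − t >= 1 > 0 for every t <= 15: the floor at 0 (the 'and X > 0' condition) never binds. Hence X_15 = X_0 + Σ_{t<15} Y_t with i.i.d. increments Y_t = y(d_t) ∈ {+1, −1, 0}.
Outcome values over d=0..5: [1, 1, 1, -1, 0, 0]
Σy = 2, Σy² = 4, M = 6
μ = 2/6 = 1/3,  σ² = 4/6 − (1/3)² = 5/9
E[X_15] = 16 + 15·(1/3) = 21


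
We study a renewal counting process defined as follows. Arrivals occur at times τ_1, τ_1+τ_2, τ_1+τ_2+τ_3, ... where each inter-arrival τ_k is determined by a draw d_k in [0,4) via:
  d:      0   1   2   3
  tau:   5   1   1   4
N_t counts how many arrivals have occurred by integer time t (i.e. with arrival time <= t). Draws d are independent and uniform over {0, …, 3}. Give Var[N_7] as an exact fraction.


23039/16384

Inter-arrival values over d=0..3: [5, 1, 1, 4]
Each d has probability 1/4, so the pmf of τ is: f(1) = 1/2, f(4) = 1/4, f(5) = 1/4
Let p_n(j) = P(N_n = j), with p_0 = [1]. Condition on τ_1: p_n(0) = P(τ > n), and for j >= 1, p_n(j) = Σ_{k<=n} f(k)·p_{n−k}(j−1)
p_1 = [1/2, 1/2]  (j = 0..1)
p_2 = [1/2, 1/4, 1/4]  (j = 0..2)
p_3 = [1/2, 1/4, 1/8, 1/8]  (j = 0..3)
p_4 = [1/4, 1/2, 1/8, 1/16, 1/16]  (j = 0..4)
p_5 = [0, 1/2, 3/8, 1/16, 1/32, 1/32]  (j = 0..5)
p_6 = [0, 1/4, 7/16, 1/4, 1/32, 1/64, 1/64]  (j = 0..6)
p_7 = [0, 1/4, 1/4, 5/16, 5/32, 1/64, 1/128, 1/128]  (j = 0..7)
E[N_7] = Σ j·p_7(j) = 319/128;  E[N_7²] = Σ j²·p_7(j) = 975/128
Var[N_7] = 975/128 − (319/128)² = 23039/16384


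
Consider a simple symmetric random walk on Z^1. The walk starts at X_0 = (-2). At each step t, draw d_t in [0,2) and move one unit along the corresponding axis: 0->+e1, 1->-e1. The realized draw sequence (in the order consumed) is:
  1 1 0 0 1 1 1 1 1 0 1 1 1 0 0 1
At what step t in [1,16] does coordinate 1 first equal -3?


t=0: X=(-2), d=1 → -e1, X_1=(-3)
t=1: X=(-3), d=1 → -e1, X_2=(-4)
t=2: X=(-4), d=0 → +e1, X_3=(-3)
t=3: X=(-3), d=0 → +e1, X_4=(-2)
t=4: X=(-2), d=1 → -e1, X_5=(-3)
t=5: X=(-3), d=1 → -e1, X_6=(-4)
t=6: X=(-4), d=1 → -e1, X_7=(-5)
t=7: X=(-5), d=1 → -e1, X_8=(-6)
t=8: X=(-6), d=1 → -e1, X_9=(-7)
t=9: X=(-7), d=0 → +e1, X_10=(-6)
t=10: X=(-6), d=1 → -e1, X_11=(-7)
t=11: X=(-7), d=1 → -e1, X_12=(-8)
t=12: X=(-8), d=1 → -e1, X_13=(-9)
t=13: X=(-9), d=0 → +e1, X_14=(-8)
t=14: X=(-8), d=0 → +e1, X_15=(-7)
t=15: X=(-7), d=1 → -e1, X_16=(-8)

1


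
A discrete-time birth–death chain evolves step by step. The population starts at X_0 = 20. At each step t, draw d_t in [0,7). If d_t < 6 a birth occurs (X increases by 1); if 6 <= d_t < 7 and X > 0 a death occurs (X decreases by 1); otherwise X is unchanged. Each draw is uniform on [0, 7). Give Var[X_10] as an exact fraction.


X can drop by at most 1 per step and X_0 = 20 > T = 10, so X_t >= 20 − t >= 10 > 0 for every t <= 10: the floor at 0 (the 'and X > 0' condition) never binds. Hence X_10 = X_0 + Σ_{t<10} Y_t with i.i.d. increments Y_t = y(d_t) ∈ {+1, −1, 0}.
Outcome values over d=0..6: [1, 1, 1, 1, 1, 1, -1]
Σy = 5, Σy² = 7, M = 7
μ = 5/7 = 5/7,  σ² = 7/7 − (5/7)² = 24/49
Independent increments: Var[X_10] = 10·σ² = 10·(24/49) = 240/49

240/49


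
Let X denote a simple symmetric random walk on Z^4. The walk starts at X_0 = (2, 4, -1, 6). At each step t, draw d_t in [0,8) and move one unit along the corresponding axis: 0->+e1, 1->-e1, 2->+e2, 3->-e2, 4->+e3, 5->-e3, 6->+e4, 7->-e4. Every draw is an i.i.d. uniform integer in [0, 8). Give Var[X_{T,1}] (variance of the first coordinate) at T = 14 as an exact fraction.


Outcome values over d=0..7: [1, -1, 0, 0, 0, 0, 0, 0]
Σy = 0, Σy² = 2, M = 8
μ = 0/8 = 0,  σ² = 2/8 − (0)² = 1/4
Independent increments: Var[X_14] = 14·σ² = 14·(1/4) = 7/2

7/2


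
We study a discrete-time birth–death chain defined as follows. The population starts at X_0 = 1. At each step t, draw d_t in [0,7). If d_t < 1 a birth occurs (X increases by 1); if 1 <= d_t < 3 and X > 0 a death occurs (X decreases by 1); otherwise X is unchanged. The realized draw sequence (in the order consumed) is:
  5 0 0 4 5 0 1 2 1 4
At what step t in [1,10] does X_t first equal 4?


6

t=0: X=1, d=5 → hold, X_1=1
t=1: X=1, d=0 → birth, X_2=2
t=2: X=2, d=0 → birth, X_3=3
t=3: X=3, d=4 → hold, X_4=3
t=4: X=3, d=5 → hold, X_5=3
t=5: X=3, d=0 → birth, X_6=4
t=6: X=4, d=1 → death, X_7=3
t=7: X=3, d=2 → death, X_8=2
t=8: X=2, d=1 → death, X_9=1
t=9: X=1, d=4 → hold, X_10=1


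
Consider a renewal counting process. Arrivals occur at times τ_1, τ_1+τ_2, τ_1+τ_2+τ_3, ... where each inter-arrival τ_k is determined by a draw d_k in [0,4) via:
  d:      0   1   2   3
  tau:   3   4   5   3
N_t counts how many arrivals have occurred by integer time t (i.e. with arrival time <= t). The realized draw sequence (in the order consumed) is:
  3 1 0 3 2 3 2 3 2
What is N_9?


draw d_1=3: τ_1=3, arrival time A_1=3
draw d_2=1: τ_2=4, arrival time A_2=7
draw d_3=0: τ_3=3, arrival time A_3=10
draw d_4=3: τ_4=3, arrival time A_4=13
draw d_5=2: τ_5=5, arrival time A_5=18
draw d_6=3: τ_6=3, arrival time A_6=21
draw d_7=2: τ_7=5, arrival time A_7=26
draw d_8=3: τ_8=3, arrival time A_8=29
draw d_9=2: τ_9=5, arrival time A_9=34
N_t over t=0..9: 0:0 1:0 2:0 3:1 4:1 5:1 6:1 7:2 8:2 9:2

2


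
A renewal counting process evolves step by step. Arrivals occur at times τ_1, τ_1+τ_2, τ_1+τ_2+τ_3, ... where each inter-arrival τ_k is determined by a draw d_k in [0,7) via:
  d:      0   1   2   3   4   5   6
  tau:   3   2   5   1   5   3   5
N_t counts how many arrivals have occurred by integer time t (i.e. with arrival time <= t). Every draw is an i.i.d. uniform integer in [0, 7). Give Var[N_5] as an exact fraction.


81420142/282475249

Inter-arrival values over d=0..6: [3, 2, 5, 1, 5, 3, 5]
Each d has probability 1/7, so the pmf of τ is: f(1) = 1/7, f(2) = 1/7, f(3) = 2/7, f(5) = 3/7
Let p_n(j) = P(N_n = j), with p_0 = [1]. Condition on τ_1: p_n(0) = P(τ > n), and for j >= 1, p_n(j) = Σ_{k<=n} f(k)·p_{n−k}(j−1)
p_1 = [6/7, 1/7]  (j = 0..1)
p_2 = [5/7, 13/49, 1/49]  (j = 0..2)
p_3 = [3/7, 25/49, 20/343, 1/343]  (j = 0..3)
p_4 = [3/7, 20/49, 52/343, 27/2401, 1/2401]  (j = 0..4)
p_5 = [0, 37/49, 71/343, 86/2401, 34/16807, 1/16807]  (j = 0..5)
E[N_5] = Σ j·p_5(j) = 21596/16807;  E[N_5²] = Σ j²·p_5(j) = 32594/16807
Var[N_5] = 32594/16807 − (21596/16807)² = 81420142/282475249


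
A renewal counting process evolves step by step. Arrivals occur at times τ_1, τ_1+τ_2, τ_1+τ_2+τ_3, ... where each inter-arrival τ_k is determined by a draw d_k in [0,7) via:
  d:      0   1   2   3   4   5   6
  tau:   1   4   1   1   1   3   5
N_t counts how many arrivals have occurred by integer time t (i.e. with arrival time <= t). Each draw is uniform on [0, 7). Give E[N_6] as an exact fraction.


307322/117649

Inter-arrival values over d=0..6: [1, 4, 1, 1, 1, 3, 5]
Each d has probability 1/7, so the pmf of τ is: f(1) = 4/7, f(3) = 1/7, f(4) = 1/7, f(5) = 1/7
Renewal equation for m(n) = E[N_n]: condition on τ_1 = k (if k <= n, one arrival plus a fresh copy on the remaining n−k steps): m(n) = F(n) + Σ_{k<=n} f(k)·m(n−k), where F(n) = P(τ <= n) and m(0) = 0
m(1) = F(1) = 4/7
m(2) = F(2) + f(1)·m(1) = 4/7 + 4/7·4/7 = 44/49
m(3) = F(3) + f(1)·m(2) = 5/7 + 4/7·44/49 = 421/343
m(4) = F(4) + f(1)·m(3) + f(3)·m(1) = 6/7 + 4/7·421/343 + 1/7·4/7 = 3938/2401
m(5) = F(5) + f(1)·m(4) + f(3)·m(2) + f(4)·m(1) = 1 + 4/7·3938/2401 + 1/7·44/49 + 1/7·4/7 = 36087/16807
m(6) = F(6) + f(1)·m(5) + f(3)·m(3) + f(4)·m(2) + f(5)·m(1) = 1 + 4/7·36087/16807 + 1/7·421/343 + 1/7·44/49 + 1/7·4/7 = 307322/117649
E[N_6] = m(6) = 307322/117649


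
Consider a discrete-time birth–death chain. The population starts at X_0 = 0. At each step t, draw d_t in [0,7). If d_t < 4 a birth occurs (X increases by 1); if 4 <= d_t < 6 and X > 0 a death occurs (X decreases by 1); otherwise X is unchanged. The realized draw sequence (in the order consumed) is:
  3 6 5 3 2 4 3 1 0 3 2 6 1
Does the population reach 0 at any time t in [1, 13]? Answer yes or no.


yes

t=0: X=0, d=3 → birth, X_1=1
t=1: X=1, d=6 → hold, X_2=1
t=2: X=1, d=5 → death, X_3=0
t=3: X=0, d=3 → birth, X_4=1
t=4: X=1, d=2 → birth, X_5=2
t=5: X=2, d=4 → death, X_6=1
t=6: X=1, d=3 → birth, X_7=2
t=7: X=2, d=1 → birth, X_8=3
t=8: X=3, d=0 → birth, X_9=4
t=9: X=4, d=3 → birth, X_10=5
t=10: X=5, d=2 → birth, X_11=6
t=11: X=6, d=6 → hold, X_12=6
t=12: X=6, d=1 → birth, X_13=7


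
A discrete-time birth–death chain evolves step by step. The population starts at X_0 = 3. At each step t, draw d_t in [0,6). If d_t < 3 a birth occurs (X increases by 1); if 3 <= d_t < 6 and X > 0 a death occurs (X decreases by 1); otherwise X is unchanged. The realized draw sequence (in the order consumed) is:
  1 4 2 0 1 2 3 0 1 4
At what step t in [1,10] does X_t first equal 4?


1

t=0: X=3, d=1 → birth, X_1=4
t=1: X=4, d=4 → death, X_2=3
t=2: X=3, d=2 → birth, X_3=4
t=3: X=4, d=0 → birth, X_4=5
t=4: X=5, d=1 → birth, X_5=6
t=5: X=6, d=2 → birth, X_6=7
t=6: X=7, d=3 → death, X_7=6
t=7: X=6, d=0 → birth, X_8=7
t=8: X=7, d=1 → birth, X_9=8
t=9: X=8, d=4 → death, X_10=7


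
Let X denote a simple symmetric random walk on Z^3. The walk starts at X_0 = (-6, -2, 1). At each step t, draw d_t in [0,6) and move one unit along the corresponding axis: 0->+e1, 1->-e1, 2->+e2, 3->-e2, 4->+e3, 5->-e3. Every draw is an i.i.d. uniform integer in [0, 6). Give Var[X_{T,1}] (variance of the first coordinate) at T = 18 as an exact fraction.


Outcome values over d=0..5: [1, -1, 0, 0, 0, 0]
Σy = 0, Σy² = 2, M = 6
μ = 0/6 = 0,  σ² = 2/6 − (0)² = 1/3
Independent increments: Var[X_18] = 18·σ² = 18·(1/3) = 6

6


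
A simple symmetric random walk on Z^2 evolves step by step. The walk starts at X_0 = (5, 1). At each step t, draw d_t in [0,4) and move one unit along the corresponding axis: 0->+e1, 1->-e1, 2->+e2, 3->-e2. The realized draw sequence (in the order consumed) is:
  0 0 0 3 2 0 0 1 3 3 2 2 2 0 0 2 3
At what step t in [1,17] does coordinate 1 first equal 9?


t=0: X=(5, 1), d=0 → +e1, X_1=(6, 1)
t=1: X=(6, 1), d=0 → +e1, X_2=(7, 1)
t=2: X=(7, 1), d=0 → +e1, X_3=(8, 1)
t=3: X=(8, 1), d=3 → -e2, X_4=(8, 0)
t=4: X=(8, 0), d=2 → +e2, X_5=(8, 1)
t=5: X=(8, 1), d=0 → +e1, X_6=(9, 1)
t=6: X=(9, 1), d=0 → +e1, X_7=(10, 1)
t=7: X=(10, 1), d=1 → -e1, X_8=(9, 1)
t=8: X=(9, 1), d=3 → -e2, X_9=(9, 0)
t=9: X=(9, 0), d=3 → -e2, X_10=(9, -1)
t=10: X=(9, -1), d=2 → +e2, X_11=(9, 0)
t=11: X=(9, 0), d=2 → +e2, X_12=(9, 1)
t=12: X=(9, 1), d=2 → +e2, X_13=(9, 2)
t=13: X=(9, 2), d=0 → +e1, X_14=(10, 2)
t=14: X=(10, 2), d=0 → +e1, X_15=(11, 2)
t=15: X=(11, 2), d=2 → +e2, X_16=(11, 3)
t=16: X=(11, 3), d=3 → -e2, X_17=(11, 2)

6


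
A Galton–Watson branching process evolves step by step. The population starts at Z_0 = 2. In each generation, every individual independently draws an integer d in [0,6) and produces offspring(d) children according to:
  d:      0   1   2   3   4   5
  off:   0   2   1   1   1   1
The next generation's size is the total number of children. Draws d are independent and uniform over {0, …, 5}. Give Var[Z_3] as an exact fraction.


2

Outcome values over d=0..5: [0, 2, 1, 1, 1, 1]
Σy = 6, Σy² = 8, M = 6
μ = 6/6 = 1,  σ² = 8/6 − (1)² = 1/3
V_0 = 0, E_0 = 2
V_1 = 1/3·E_0 + (1)²·V_0 = 2/3;  E_1 = 2
V_2 = 1/3·E_1 + (1)²·V_1 = 4/3;  E_2 = 2
V_3 = 1/3·E_2 + (1)²·V_2 = 2;  E_3 = 2


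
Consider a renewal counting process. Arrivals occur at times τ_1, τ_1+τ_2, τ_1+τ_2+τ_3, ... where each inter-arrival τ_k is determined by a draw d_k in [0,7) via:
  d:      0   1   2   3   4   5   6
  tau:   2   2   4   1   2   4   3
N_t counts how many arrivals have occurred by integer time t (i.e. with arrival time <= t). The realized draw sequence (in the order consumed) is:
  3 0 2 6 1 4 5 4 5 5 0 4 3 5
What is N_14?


draw d_1=3: τ_1=1, arrival time A_1=1
draw d_2=0: τ_2=2, arrival time A_2=3
draw d_3=2: τ_3=4, arrival time A_3=7
draw d_4=6: τ_4=3, arrival time A_4=10
draw d_5=1: τ_5=2, arrival time A_5=12
draw d_6=4: τ_6=2, arrival time A_6=14
draw d_7=5: τ_7=4, arrival time A_7=18
draw d_8=4: τ_8=2, arrival time A_8=20
draw d_9=5: τ_9=4, arrival time A_9=24
draw d_10=5: τ_10=4, arrival time A_10=28
draw d_11=0: τ_11=2, arrival time A_11=30
draw d_12=4: τ_12=2, arrival time A_12=32
draw d_13=3: τ_13=1, arrival time A_13=33
draw d_14=5: τ_14=4, arrival time A_14=37
N_t over t=0..14: 0:0 1:1 2:1 3:2 4:2 5:2 6:2 7:3 8:3 9:3 10:4 11:4 12:5 13:5 14:6

6


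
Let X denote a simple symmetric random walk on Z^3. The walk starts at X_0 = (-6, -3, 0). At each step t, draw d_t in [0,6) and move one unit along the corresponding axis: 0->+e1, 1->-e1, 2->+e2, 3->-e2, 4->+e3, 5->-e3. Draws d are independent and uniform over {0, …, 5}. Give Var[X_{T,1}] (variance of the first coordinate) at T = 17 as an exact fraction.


Outcome values over d=0..5: [1, -1, 0, 0, 0, 0]
Σy = 0, Σy² = 2, M = 6
μ = 0/6 = 0,  σ² = 2/6 − (0)² = 1/3
Independent increments: Var[X_17] = 17·σ² = 17·(1/3) = 17/3

17/3


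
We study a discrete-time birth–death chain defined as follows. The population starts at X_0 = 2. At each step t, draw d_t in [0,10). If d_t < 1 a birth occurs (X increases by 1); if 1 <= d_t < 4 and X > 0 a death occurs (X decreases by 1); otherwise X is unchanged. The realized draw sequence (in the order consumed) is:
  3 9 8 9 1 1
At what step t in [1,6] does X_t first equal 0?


5

t=0: X=2, d=3 → death, X_1=1
t=1: X=1, d=9 → hold, X_2=1
t=2: X=1, d=8 → hold, X_3=1
t=3: X=1, d=9 → hold, X_4=1
t=4: X=1, d=1 → death, X_5=0
t=5: X=0, d=1 → hold, X_6=0


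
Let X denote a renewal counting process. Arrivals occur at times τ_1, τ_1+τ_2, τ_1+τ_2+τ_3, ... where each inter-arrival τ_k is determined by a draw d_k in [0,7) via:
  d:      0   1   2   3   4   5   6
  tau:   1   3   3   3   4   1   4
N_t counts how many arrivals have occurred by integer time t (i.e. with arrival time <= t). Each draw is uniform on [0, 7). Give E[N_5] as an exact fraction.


27339/16807

Inter-arrival values over d=0..6: [1, 3, 3, 3, 4, 1, 4]
Each d has probability 1/7, so the pmf of τ is: f(1) = 2/7, f(3) = 3/7, f(4) = 2/7
Renewal equation for m(n) = E[N_n]: condition on τ_1 = k (if k <= n, one arrival plus a fresh copy on the remaining n−k steps): m(n) = F(n) + Σ_{k<=n} f(k)·m(n−k), where F(n) = P(τ <= n) and m(0) = 0
m(1) = F(1) = 2/7
m(2) = F(2) + f(1)·m(1) = 2/7 + 2/7·2/7 = 18/49
m(3) = F(3) + f(1)·m(2) = 5/7 + 2/7·18/49 = 281/343
m(4) = F(4) + f(1)·m(3) + f(3)·m(1) = 1 + 2/7·281/343 + 3/7·2/7 = 3257/2401
m(5) = F(5) + f(1)·m(4) + f(3)·m(2) + f(4)·m(1) = 1 + 2/7·3257/2401 + 3/7·18/49 + 2/7·2/7 = 27339/16807
E[N_5] = m(5) = 27339/16807


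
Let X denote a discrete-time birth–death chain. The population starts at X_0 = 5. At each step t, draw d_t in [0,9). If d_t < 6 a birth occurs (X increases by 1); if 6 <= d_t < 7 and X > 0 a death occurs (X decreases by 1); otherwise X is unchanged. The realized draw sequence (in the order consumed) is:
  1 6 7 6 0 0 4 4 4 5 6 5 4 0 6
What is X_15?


11

t=0: X=5, d=1 → birth, X_1=6
t=1: X=6, d=6 → death, X_2=5
t=2: X=5, d=7 → hold, X_3=5
t=3: X=5, d=6 → death, X_4=4
t=4: X=4, d=0 → birth, X_5=5
t=5: X=5, d=0 → birth, X_6=6
t=6: X=6, d=4 → birth, X_7=7
t=7: X=7, d=4 → birth, X_8=8
t=8: X=8, d=4 → birth, X_9=9
t=9: X=9, d=5 → birth, X_10=10
t=10: X=10, d=6 → death, X_11=9
t=11: X=9, d=5 → birth, X_12=10
t=12: X=10, d=4 → birth, X_13=11
t=13: X=11, d=0 → birth, X_14=12
t=14: X=12, d=6 → death, X_15=11


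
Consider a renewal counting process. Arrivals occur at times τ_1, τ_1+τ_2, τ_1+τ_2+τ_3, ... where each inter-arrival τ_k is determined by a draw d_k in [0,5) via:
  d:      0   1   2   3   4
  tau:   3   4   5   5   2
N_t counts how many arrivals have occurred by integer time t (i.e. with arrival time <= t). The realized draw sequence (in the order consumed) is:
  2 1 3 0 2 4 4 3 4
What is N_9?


draw d_1=2: τ_1=5, arrival time A_1=5
draw d_2=1: τ_2=4, arrival time A_2=9
draw d_3=3: τ_3=5, arrival time A_3=14
draw d_4=0: τ_4=3, arrival time A_4=17
draw d_5=2: τ_5=5, arrival time A_5=22
draw d_6=4: τ_6=2, arrival time A_6=24
draw d_7=4: τ_7=2, arrival time A_7=26
draw d_8=3: τ_8=5, arrival time A_8=31
draw d_9=4: τ_9=2, arrival time A_9=33
N_t over t=0..9: 0:0 1:0 2:0 3:0 4:0 5:1 6:1 7:1 8:1 9:2

2


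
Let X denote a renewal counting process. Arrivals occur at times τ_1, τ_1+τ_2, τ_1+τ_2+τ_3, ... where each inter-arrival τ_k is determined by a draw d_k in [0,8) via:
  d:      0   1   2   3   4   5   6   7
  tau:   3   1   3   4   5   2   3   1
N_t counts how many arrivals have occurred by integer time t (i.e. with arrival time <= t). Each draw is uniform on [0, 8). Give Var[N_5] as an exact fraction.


Inter-arrival values over d=0..7: [3, 1, 3, 4, 5, 2, 3, 1]
Each d has probability 1/8, so the pmf of τ is: f(1) = 1/4, f(2) = 1/8, f(3) = 3/8, f(4) = 1/8, f(5) = 1/8
Let p_n(j) = P(N_n = j), with p_0 = [1]. Condition on τ_1: p_n(0) = P(τ > n), and for j >= 1, p_n(j) = Σ_{k<=n} f(k)·p_{n−k}(j−1)
p_1 = [3/4, 1/4]  (j = 0..1)
p_2 = [5/8, 5/16, 1/16]  (j = 0..2)
p_3 = [1/4, 5/8, 7/64, 1/64]  (j = 0..3)
p_4 = [1/8, 35/64, 37/128, 9/256, 1/256]  (j = 0..4)
p_5 = [0, 33/64, 93/256, 7/64, 11/1024, 1/1024]  (j = 0..5)
E[N_5] = Σ j·p_5(j) = 1657/1024;  E[N_5²] = Σ j²·p_5(j) = 3225/1024
Var[N_5] = 3225/1024 − (1657/1024)² = 556751/1048576

556751/1048576


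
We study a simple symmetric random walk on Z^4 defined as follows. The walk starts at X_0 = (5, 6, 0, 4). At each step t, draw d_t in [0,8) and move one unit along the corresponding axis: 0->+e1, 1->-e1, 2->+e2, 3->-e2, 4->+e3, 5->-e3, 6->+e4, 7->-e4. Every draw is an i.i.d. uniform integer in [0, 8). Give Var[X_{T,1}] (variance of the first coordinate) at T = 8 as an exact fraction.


2

Outcome values over d=0..7: [1, -1, 0, 0, 0, 0, 0, 0]
Σy = 0, Σy² = 2, M = 8
μ = 0/8 = 0,  σ² = 2/8 − (0)² = 1/4
Independent increments: Var[X_8] = 8·σ² = 8·(1/4) = 2


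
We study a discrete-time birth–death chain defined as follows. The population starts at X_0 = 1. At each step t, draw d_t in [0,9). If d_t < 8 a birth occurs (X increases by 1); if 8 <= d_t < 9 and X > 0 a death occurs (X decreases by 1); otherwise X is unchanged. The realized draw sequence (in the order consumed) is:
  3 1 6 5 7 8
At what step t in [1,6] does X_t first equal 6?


t=0: X=1, d=3 → birth, X_1=2
t=1: X=2, d=1 → birth, X_2=3
t=2: X=3, d=6 → birth, X_3=4
t=3: X=4, d=5 → birth, X_4=5
t=4: X=5, d=7 → birth, X_5=6
t=5: X=6, d=8 → death, X_6=5

5


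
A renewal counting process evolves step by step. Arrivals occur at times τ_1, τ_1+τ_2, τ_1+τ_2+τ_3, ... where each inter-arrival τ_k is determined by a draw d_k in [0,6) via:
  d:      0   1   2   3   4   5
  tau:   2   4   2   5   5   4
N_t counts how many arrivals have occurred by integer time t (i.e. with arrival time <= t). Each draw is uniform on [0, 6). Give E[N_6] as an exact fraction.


Inter-arrival values over d=0..5: [2, 4, 2, 5, 5, 4]
Each d has probability 1/6, so the pmf of τ is: f(2) = 1/3, f(4) = 1/3, f(5) = 1/3
Renewal equation for m(n) = E[N_n]: condition on τ_1 = k (if k <= n, one arrival plus a fresh copy on the remaining n−k steps): m(n) = F(n) + Σ_{k<=n} f(k)·m(n−k), where F(n) = P(τ <= n) and m(0) = 0
m(1) = F(1) = 0
m(2) = F(2) = 1/3
m(3) = F(3) = 1/3
m(4) = F(4) + f(2)·m(2) = 2/3 + 1/3·1/3 = 7/9
m(5) = F(5) + f(2)·m(3) = 1 + 1/3·1/3 = 10/9
m(6) = F(6) + f(2)·m(4) + f(4)·m(2) = 1 + 1/3·7/9 + 1/3·1/3 = 37/27
E[N_6] = m(6) = 37/27

37/27


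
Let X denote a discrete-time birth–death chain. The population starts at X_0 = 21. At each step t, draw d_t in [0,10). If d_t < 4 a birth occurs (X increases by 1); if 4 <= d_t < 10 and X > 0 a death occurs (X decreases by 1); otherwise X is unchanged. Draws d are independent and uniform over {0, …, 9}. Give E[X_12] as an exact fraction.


93/5

X can drop by at most 1 per step and X_0 = 21 > T = 12, so X_t >= 21 − t >= 9 > 0 for every t <= 12: the floor at 0 (the 'and X > 0' condition) never binds. Hence X_12 = X_0 + Σ_{t<12} Y_t with i.i.d. increments Y_t = y(d_t) ∈ {+1, −1, 0}.
Outcome values over d=0..9: [1, 1, 1, 1, -1, -1, -1, -1, -1, -1]
Σy = -2, Σy² = 10, M = 10
μ = -2/10 = -1/5,  σ² = 10/10 − (-1/5)² = 24/25
E[X_12] = 21 + 12·(-1/5) = 93/5


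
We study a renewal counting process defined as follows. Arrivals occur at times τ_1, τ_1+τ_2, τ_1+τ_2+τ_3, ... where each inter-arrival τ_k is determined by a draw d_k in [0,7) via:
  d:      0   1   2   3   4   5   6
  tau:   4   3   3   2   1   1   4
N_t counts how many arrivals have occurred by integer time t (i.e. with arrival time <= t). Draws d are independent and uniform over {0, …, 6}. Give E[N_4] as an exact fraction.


3390/2401

Inter-arrival values over d=0..6: [4, 3, 3, 2, 1, 1, 4]
Each d has probability 1/7, so the pmf of τ is: f(1) = 2/7, f(2) = 1/7, f(3) = 2/7, f(4) = 2/7
Renewal equation for m(n) = E[N_n]: condition on τ_1 = k (if k <= n, one arrival plus a fresh copy on the remaining n−k steps): m(n) = F(n) + Σ_{k<=n} f(k)·m(n−k), where F(n) = P(τ <= n) and m(0) = 0
m(1) = F(1) = 2/7
m(2) = F(2) + f(1)·m(1) = 3/7 + 2/7·2/7 = 25/49
m(3) = F(3) + f(1)·m(2) + f(2)·m(1) = 5/7 + 2/7·25/49 + 1/7·2/7 = 309/343
m(4) = F(4) + f(1)·m(3) + f(2)·m(2) + f(3)·m(1) = 1 + 2/7·309/343 + 1/7·25/49 + 2/7·2/7 = 3390/2401
E[N_4] = m(4) = 3390/2401


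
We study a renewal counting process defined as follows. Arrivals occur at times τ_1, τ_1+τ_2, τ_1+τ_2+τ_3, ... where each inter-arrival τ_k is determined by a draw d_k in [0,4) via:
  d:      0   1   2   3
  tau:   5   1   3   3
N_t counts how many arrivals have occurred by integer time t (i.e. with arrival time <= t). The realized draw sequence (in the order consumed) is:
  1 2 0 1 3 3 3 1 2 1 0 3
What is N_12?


draw d_1=1: τ_1=1, arrival time A_1=1
draw d_2=2: τ_2=3, arrival time A_2=4
draw d_3=0: τ_3=5, arrival time A_3=9
draw d_4=1: τ_4=1, arrival time A_4=10
draw d_5=3: τ_5=3, arrival time A_5=13
draw d_6=3: τ_6=3, arrival time A_6=16
draw d_7=3: τ_7=3, arrival time A_7=19
draw d_8=1: τ_8=1, arrival time A_8=20
draw d_9=2: τ_9=3, arrival time A_9=23
draw d_10=1: τ_10=1, arrival time A_10=24
draw d_11=0: τ_11=5, arrival time A_11=29
draw d_12=3: τ_12=3, arrival time A_12=32
N_t over t=0..12: 0:0 1:1 2:1 3:1 4:2 5:2 6:2 7:2 8:2 9:3 10:4 11:4 12:4

4


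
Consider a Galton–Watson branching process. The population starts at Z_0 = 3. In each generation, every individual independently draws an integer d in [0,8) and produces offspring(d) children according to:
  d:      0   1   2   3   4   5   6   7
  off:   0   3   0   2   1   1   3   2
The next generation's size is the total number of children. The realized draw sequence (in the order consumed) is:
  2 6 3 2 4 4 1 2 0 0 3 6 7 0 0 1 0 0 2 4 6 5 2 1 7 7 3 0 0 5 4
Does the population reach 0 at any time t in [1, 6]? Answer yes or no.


gen 0: Z_0=3, draws=[2, 6, 3], offspring=[0, 3, 2], Z_1=5
gen 1: Z_1=5, draws=[2, 4, 4, 1, 2], offspring=[0, 1, 1, 3, 0], Z_2=5
gen 2: Z_2=5, draws=[0, 0, 3, 6, 7], offspring=[0, 0, 2, 3, 2], Z_3=7
gen 3: Z_3=7, draws=[0, 0, 1, 0, 0, 2, 4], offspring=[0, 0, 3, 0, 0, 0, 1], Z_4=4
gen 4: Z_4=4, draws=[6, 5, 2, 1], offspring=[3, 1, 0, 3], Z_5=7
gen 5: Z_5=7, draws=[7, 7, 3, 0, 0, 5, 4], offspring=[2, 2, 2, 0, 0, 1, 1], Z_6=8

no


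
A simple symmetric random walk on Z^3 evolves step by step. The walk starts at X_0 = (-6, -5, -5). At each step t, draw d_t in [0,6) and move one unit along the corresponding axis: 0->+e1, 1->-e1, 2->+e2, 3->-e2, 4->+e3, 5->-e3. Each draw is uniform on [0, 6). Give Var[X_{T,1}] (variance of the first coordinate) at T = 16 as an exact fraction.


16/3

Outcome values over d=0..5: [1, -1, 0, 0, 0, 0]
Σy = 0, Σy² = 2, M = 6
μ = 0/6 = 0,  σ² = 2/6 − (0)² = 1/3
Independent increments: Var[X_16] = 16·σ² = 16·(1/3) = 16/3


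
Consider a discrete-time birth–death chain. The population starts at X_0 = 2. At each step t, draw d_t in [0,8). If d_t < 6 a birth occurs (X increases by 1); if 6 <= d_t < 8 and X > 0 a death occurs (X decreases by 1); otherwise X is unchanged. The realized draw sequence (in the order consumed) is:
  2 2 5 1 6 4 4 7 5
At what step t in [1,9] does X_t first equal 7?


t=0: X=2, d=2 → birth, X_1=3
t=1: X=3, d=2 → birth, X_2=4
t=2: X=4, d=5 → birth, X_3=5
t=3: X=5, d=1 → birth, X_4=6
t=4: X=6, d=6 → death, X_5=5
t=5: X=5, d=4 → birth, X_6=6
t=6: X=6, d=4 → birth, X_7=7
t=7: X=7, d=7 → death, X_8=6
t=8: X=6, d=5 → birth, X_9=7

7


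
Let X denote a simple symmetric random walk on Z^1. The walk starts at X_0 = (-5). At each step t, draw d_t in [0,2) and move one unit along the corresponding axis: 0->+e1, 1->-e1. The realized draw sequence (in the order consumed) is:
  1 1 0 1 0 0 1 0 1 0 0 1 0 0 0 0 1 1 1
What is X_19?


t=0: X=(-5), d=1 → -e1, X_1=(-6)
t=1: X=(-6), d=1 → -e1, X_2=(-7)
t=2: X=(-7), d=0 → +e1, X_3=(-6)
t=3: X=(-6), d=1 → -e1, X_4=(-7)
t=4: X=(-7), d=0 → +e1, X_5=(-6)
t=5: X=(-6), d=0 → +e1, X_6=(-5)
t=6: X=(-5), d=1 → -e1, X_7=(-6)
t=7: X=(-6), d=0 → +e1, X_8=(-5)
t=8: X=(-5), d=1 → -e1, X_9=(-6)
t=9: X=(-6), d=0 → +e1, X_10=(-5)
t=10: X=(-5), d=0 → +e1, X_11=(-4)
t=11: X=(-4), d=1 → -e1, X_12=(-5)
t=12: X=(-5), d=0 → +e1, X_13=(-4)
t=13: X=(-4), d=0 → +e1, X_14=(-3)
t=14: X=(-3), d=0 → +e1, X_15=(-2)
t=15: X=(-2), d=0 → +e1, X_16=(-1)
t=16: X=(-1), d=1 → -e1, X_17=(-2)
t=17: X=(-2), d=1 → -e1, X_18=(-3)
t=18: X=(-3), d=1 → -e1, X_19=(-4)

(-4)


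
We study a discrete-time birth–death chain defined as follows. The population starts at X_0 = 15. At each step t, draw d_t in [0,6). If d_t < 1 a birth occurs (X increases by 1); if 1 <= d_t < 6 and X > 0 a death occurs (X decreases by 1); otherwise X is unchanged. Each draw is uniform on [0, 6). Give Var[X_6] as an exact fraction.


X can drop by at most 1 per step and X_0 = 15 > T = 6, so X_t >= 15 − t >= 9 > 0 for every t <= 6: the floor at 0 (the 'and X > 0' condition) never binds. Hence X_6 = X_0 + Σ_{t<6} Y_t with i.i.d. increments Y_t = y(d_t) ∈ {+1, −1, 0}.
Outcome values over d=0..5: [1, -1, -1, -1, -1, -1]
Σy = -4, Σy² = 6, M = 6
μ = -4/6 = -2/3,  σ² = 6/6 − (-2/3)² = 5/9
Independent increments: Var[X_6] = 6·σ² = 6·(5/9) = 10/3

10/3


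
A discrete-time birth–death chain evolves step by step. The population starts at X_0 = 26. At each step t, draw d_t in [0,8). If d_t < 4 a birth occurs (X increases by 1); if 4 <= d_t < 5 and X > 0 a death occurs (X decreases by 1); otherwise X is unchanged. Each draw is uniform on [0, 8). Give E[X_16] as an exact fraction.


X can drop by at most 1 per step and X_0 = 26 > T = 16, so X_t >= 26 − t >= 10 > 0 for every t <= 16: the floor at 0 (the 'and X > 0' condition) never binds. Hence X_16 = X_0 + Σ_{t<16} Y_t with i.i.d. increments Y_t = y(d_t) ∈ {+1, −1, 0}.
Outcome values over d=0..7: [1, 1, 1, 1, -1, 0, 0, 0]
Σy = 3, Σy² = 5, M = 8
μ = 3/8 = 3/8,  σ² = 5/8 − (3/8)² = 31/64
E[X_16] = 26 + 16·(3/8) = 32

32


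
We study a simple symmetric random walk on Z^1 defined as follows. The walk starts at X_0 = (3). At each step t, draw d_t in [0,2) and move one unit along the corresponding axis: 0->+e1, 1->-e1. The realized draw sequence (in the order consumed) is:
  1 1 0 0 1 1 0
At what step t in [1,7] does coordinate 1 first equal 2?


t=0: X=(3), d=1 → -e1, X_1=(2)
t=1: X=(2), d=1 → -e1, X_2=(1)
t=2: X=(1), d=0 → +e1, X_3=(2)
t=3: X=(2), d=0 → +e1, X_4=(3)
t=4: X=(3), d=1 → -e1, X_5=(2)
t=5: X=(2), d=1 → -e1, X_6=(1)
t=6: X=(1), d=0 → +e1, X_7=(2)

1


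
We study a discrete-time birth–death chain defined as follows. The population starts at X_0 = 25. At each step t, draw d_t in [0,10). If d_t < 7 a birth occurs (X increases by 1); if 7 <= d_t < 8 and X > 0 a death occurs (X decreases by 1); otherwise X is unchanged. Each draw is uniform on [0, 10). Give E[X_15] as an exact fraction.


34

X can drop by at most 1 per step and X_0 = 25 > T = 15, so X_t >= 25 − t >= 10 > 0 for every t <= 15: the floor at 0 (the 'and X > 0' condition) never binds. Hence X_15 = X_0 + Σ_{t<15} Y_t with i.i.d. increments Y_t = y(d_t) ∈ {+1, −1, 0}.
Outcome values over d=0..9: [1, 1, 1, 1, 1, 1, 1, -1, 0, 0]
Σy = 6, Σy² = 8, M = 10
μ = 6/10 = 3/5,  σ² = 8/10 − (3/5)² = 11/25
E[X_15] = 25 + 15·(3/5) = 34


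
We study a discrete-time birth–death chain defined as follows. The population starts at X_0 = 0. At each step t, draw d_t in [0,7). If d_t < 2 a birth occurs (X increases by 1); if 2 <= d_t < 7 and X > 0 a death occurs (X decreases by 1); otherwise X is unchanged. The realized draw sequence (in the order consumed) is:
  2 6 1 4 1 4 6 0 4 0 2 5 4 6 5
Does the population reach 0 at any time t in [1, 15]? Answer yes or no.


yes

t=0: X=0, d=2 → hold, X_1=0
t=1: X=0, d=6 → hold, X_2=0
t=2: X=0, d=1 → birth, X_3=1
t=3: X=1, d=4 → death, X_4=0
t=4: X=0, d=1 → birth, X_5=1
t=5: X=1, d=4 → death, X_6=0
t=6: X=0, d=6 → hold, X_7=0
t=7: X=0, d=0 → birth, X_8=1
t=8: X=1, d=4 → death, X_9=0
t=9: X=0, d=0 → birth, X_10=1
t=10: X=1, d=2 → death, X_11=0
t=11: X=0, d=5 → hold, X_12=0
t=12: X=0, d=4 → hold, X_13=0
t=13: X=0, d=6 → hold, X_14=0
t=14: X=0, d=5 → hold, X_15=0


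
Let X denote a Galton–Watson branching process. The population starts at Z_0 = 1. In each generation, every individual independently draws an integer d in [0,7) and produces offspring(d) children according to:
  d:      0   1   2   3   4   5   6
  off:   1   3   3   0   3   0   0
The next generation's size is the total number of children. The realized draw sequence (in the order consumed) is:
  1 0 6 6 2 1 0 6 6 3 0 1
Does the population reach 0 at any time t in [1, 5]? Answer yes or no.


gen 0: Z_0=1, draws=[1], offspring=[3], Z_1=3
gen 1: Z_1=3, draws=[0, 6, 6], offspring=[1, 0, 0], Z_2=1
gen 2: Z_2=1, draws=[2], offspring=[3], Z_3=3
gen 3: Z_3=3, draws=[1, 0, 6], offspring=[3, 1, 0], Z_4=4
gen 4: Z_4=4, draws=[6, 3, 0, 1], offspring=[0, 0, 1, 3], Z_5=4

no


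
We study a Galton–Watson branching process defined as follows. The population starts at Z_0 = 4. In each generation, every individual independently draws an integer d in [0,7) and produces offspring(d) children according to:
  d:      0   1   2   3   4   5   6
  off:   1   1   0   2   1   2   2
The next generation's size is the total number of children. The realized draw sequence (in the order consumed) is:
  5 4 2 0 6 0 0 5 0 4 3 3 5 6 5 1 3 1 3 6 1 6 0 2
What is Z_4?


gen 0: Z_0=4, draws=[5, 4, 2, 0], offspring=[2, 1, 0, 1], Z_1=4
gen 1: Z_1=4, draws=[6, 0, 0, 5], offspring=[2, 1, 1, 2], Z_2=6
gen 2: Z_2=6, draws=[0, 4, 3, 3, 5, 6], offspring=[1, 1, 2, 2, 2, 2], Z_3=10
gen 3: Z_3=10, draws=[5, 1, 3, 1, 3, 6, 1, 6, 0, 2], offspring=[2, 1, 2, 1, 2, 2, 1, 2, 1, 0], Z_4=14

14


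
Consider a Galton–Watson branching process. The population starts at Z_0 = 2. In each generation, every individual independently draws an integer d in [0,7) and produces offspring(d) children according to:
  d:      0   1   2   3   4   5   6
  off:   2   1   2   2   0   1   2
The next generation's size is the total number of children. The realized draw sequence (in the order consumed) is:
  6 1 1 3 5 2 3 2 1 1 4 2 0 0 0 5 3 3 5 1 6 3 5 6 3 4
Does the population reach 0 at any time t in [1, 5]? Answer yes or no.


no

gen 0: Z_0=2, draws=[6, 1], offspring=[2, 1], Z_1=3
gen 1: Z_1=3, draws=[1, 3, 5], offspring=[1, 2, 1], Z_2=4
gen 2: Z_2=4, draws=[2, 3, 2, 1], offspring=[2, 2, 2, 1], Z_3=7
gen 3: Z_3=7, draws=[1, 4, 2, 0, 0, 0, 5], offspring=[1, 0, 2, 2, 2, 2, 1], Z_4=10
gen 4: Z_4=10, draws=[3, 3, 5, 1, 6, 3, 5, 6, 3, 4], offspring=[2, 2, 1, 1, 2, 2, 1, 2, 2, 0], Z_5=15
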